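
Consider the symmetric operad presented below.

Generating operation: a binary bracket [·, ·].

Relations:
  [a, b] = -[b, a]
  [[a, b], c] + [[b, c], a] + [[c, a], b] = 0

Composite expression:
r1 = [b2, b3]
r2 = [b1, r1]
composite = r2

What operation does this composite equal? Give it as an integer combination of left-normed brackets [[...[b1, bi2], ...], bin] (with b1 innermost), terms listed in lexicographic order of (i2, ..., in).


[[b1, b2], b3] - [[b1, b3], b2]

Antisymmetry and Jacobi reduce to b1-anchored left-normed brackets.
Composite bracket: [b1, [b2, b3]]
Expanding via [a, b] = ab - ba: 4 signed words (2^2 = 4).
Keep just the words that open with b1:
  from b1b2b3, sign +1: term +[[b1, b2], b3]
  from b1b3b2, sign -1: term -[[b1, b3], b2]


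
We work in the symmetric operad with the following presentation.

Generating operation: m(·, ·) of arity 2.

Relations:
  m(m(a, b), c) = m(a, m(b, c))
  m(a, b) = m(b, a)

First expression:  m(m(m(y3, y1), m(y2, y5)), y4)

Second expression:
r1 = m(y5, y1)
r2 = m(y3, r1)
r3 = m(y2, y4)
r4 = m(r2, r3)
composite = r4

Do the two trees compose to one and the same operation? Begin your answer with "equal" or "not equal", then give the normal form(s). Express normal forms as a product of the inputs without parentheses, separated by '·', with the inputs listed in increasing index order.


Reducing the first expression gives y1 · y2 · y3 · y4 · y5
Reducing the second expression gives y1 · y2 · y3 · y4 · y5
Both agree, so they are equal.

equal; the common form is y1 · y2 · y3 · y4 · y5


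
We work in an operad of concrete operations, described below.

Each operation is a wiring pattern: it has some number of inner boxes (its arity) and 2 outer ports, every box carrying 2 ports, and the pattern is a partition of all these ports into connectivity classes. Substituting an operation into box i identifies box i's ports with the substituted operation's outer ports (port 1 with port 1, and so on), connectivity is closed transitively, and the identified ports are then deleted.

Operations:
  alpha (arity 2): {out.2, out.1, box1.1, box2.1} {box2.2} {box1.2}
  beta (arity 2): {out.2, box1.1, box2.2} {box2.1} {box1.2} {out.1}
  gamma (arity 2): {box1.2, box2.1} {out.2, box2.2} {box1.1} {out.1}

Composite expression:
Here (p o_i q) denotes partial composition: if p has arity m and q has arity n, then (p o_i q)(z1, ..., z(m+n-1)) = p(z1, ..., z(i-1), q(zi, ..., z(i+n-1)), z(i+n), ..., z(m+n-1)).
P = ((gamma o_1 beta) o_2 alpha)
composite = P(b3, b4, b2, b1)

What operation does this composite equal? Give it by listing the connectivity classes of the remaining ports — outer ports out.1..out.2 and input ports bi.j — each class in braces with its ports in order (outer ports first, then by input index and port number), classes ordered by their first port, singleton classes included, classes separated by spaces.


{out.1} {out.2, b1.2} {b1.1, b2.1, b3.1, b4.1} {b2.2} {b3.2} {b4.2}

Two ports join when wires chain via gamma-identified ports.
the subtree at alpha composes to {out.1, out.2, b2.1, b4.1} {b2.2} {b4.2} on (b4, b2); out.j = own outer ports
the subtree at beta composes to {out.1} {out.2, b2.1, b3.1, b4.1} {b2.2} {b3.2} {b4.2} on (b3, b4, b2); out.j = own outer ports
the subtree at gamma composes to {out.1} {out.2, b1.2} {b1.1, b2.1, b3.1, b4.1} {b2.2} {b3.2} {b4.2} on (b3, b4, b2, b1); out.j = own outer ports


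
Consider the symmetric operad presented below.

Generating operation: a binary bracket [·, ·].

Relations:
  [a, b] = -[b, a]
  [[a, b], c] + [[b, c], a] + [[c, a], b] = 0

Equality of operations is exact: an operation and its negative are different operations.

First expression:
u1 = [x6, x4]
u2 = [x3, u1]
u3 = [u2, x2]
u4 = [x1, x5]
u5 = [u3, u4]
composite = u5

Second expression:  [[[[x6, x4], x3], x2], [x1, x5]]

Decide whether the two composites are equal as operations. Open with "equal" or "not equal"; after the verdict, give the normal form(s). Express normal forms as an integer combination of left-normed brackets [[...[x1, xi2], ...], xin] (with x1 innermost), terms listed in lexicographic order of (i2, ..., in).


not equal: they reduce to -[[[[[x1, x5], x2], x3], x4], x6] + [[[[[x1, x5], x2], x3], x6], x4] + [[[[[x1, x5], x2], x4], x6], x3] - [[[[[x1, x5], x2], x6], x4], x3] + [[[[[x1, x5], x3], x4], x6], x2] - [[[[[x1, x5], x3], x6], x4], x2] - [[[[[x1, x5], x4], x6], x3], x2] + [[[[[x1, x5], x6], x4], x3], x2] and [[[[[x1, x5], x2], x3], x4], x6] - [[[[[x1, x5], x2], x3], x6], x4] - [[[[[x1, x5], x2], x4], x6], x3] + [[[[[x1, x5], x2], x6], x4], x3] - [[[[[x1, x5], x3], x4], x6], x2] + [[[[[x1, x5], x3], x6], x4], x2] + [[[[[x1, x5], x4], x6], x3], x2] - [[[[[x1, x5], x6], x4], x3], x2]

In normal form, the first expression is -[[[[[x1, x5], x2], x3], x4], x6] + [[[[[x1, x5], x2], x3], x6], x4] + [[[[[x1, x5], x2], x4], x6], x3] - [[[[[x1, x5], x2], x6], x4], x3] + [[[[[x1, x5], x3], x4], x6], x2] - [[[[[x1, x5], x3], x6], x4], x2] - [[[[[x1, x5], x4], x6], x3], x2] + [[[[[x1, x5], x6], x4], x3], x2]
In normal form, the second expression is [[[[[x1, x5], x2], x3], x4], x6] - [[[[[x1, x5], x2], x3], x6], x4] - [[[[[x1, x5], x2], x4], x6], x3] + [[[[[x1, x5], x2], x6], x4], x3] - [[[[[x1, x5], x3], x4], x6], x2] + [[[[[x1, x5], x3], x6], x4], x2] + [[[[[x1, x5], x4], x6], x3], x2] - [[[[[x1, x5], x6], x4], x3], x2]
No match — not equal.


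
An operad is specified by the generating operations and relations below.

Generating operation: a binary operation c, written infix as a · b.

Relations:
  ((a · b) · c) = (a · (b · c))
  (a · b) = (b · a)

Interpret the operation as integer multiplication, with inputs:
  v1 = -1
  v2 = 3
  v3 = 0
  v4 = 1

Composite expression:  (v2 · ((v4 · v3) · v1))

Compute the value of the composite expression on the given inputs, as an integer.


0

(v4 · v3) = 0
((v4 · v3) · v1) = 0
(v2 · ((v4 · v3) · v1)) = 0


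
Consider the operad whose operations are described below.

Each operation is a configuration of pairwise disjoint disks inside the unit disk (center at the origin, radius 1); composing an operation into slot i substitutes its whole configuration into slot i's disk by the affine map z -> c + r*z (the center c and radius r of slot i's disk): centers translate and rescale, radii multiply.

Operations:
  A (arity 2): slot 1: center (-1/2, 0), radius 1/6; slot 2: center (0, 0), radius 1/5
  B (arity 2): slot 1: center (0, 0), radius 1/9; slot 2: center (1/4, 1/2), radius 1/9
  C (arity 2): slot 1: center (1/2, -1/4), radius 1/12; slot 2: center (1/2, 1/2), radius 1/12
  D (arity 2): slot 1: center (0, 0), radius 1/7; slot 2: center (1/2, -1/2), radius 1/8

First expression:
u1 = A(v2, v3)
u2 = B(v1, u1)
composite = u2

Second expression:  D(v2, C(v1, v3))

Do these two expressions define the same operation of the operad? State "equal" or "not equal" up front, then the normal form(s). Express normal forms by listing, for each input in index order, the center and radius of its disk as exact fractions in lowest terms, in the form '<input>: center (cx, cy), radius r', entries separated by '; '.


not equal; first: v1: center (0, 0), radius 1/9; v2: center (7/36, 1/2), radius 1/54; v3: center (1/4, 1/2), radius 1/45; second: v1: center (9/16, -17/32), radius 1/96; v2: center (0, 0), radius 1/7; v3: center (9/16, -7/16), radius 1/96

Normal form of the first expression: v1: center (0, 0), radius 1/9; v2: center (7/36, 1/2), radius 1/54; v3: center (1/4, 1/2), radius 1/45
Normal form of the second expression: v1: center (9/16, -17/32), radius 1/96; v2: center (0, 0), radius 1/7; v3: center (9/16, -7/16), radius 1/96
No match — not equal.


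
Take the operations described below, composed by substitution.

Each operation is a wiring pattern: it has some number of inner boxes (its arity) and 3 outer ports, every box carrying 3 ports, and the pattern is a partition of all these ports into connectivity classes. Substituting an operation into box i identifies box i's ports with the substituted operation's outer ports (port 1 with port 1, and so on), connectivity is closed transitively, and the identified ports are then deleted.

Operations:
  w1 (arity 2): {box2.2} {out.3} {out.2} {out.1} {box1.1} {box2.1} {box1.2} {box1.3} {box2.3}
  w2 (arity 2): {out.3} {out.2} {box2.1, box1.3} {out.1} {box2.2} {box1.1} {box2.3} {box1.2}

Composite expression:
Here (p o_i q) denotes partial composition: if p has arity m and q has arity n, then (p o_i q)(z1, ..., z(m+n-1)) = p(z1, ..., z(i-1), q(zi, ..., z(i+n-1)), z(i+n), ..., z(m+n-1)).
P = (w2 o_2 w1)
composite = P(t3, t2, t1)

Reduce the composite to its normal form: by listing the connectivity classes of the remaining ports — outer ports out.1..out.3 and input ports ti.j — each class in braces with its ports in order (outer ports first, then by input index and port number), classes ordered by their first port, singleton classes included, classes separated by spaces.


{out.1} {out.2} {out.3} {t1.1} {t1.2} {t1.3} {t2.1} {t2.2} {t2.3} {t3.1} {t3.2} {t3.3}

Reachability decides: close wires over w2-identified ports.
stage w1: inputs (t2, t1), connectivity {out.1} {out.2} {out.3} {t1.1} {t1.2} {t1.3} {t2.1} {t2.2} {t2.3}, out.j its boundary
stage w2: inputs (t3, t2, t1), connectivity {out.1} {out.2} {out.3} {t1.1} {t1.2} {t1.3} {t2.1} {t2.2} {t2.3} {t3.1} {t3.2} {t3.3}, out.j its boundary


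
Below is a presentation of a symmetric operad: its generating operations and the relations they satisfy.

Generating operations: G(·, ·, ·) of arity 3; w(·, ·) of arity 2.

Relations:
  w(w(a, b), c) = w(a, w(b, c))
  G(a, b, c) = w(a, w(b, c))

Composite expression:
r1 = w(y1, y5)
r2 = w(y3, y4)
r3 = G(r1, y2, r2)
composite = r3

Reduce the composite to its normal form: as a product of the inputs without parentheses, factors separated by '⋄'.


y1 ⋄ y5 ⋄ y2 ⋄ y3 ⋄ y4


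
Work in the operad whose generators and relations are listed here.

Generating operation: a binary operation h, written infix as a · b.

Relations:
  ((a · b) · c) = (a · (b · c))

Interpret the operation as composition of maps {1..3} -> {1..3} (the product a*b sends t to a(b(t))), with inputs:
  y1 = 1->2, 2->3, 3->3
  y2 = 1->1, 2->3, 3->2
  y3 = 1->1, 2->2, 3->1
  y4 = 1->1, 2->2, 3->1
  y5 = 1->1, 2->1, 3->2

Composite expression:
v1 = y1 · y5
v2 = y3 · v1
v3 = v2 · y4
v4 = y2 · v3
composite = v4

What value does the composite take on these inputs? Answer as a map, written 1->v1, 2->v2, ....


(y1 · y5) = 1->2, 2->2, 3->3
(y3 · (y1 · y5)) = 1->2, 2->2, 3->1
((y3 · (y1 · y5)) · y4) = 1->2, 2->2, 3->2
(y2 · ((y3 · (y1 · y5)) · y4)) = 1->3, 2->3, 3->3

1->3, 2->3, 3->3


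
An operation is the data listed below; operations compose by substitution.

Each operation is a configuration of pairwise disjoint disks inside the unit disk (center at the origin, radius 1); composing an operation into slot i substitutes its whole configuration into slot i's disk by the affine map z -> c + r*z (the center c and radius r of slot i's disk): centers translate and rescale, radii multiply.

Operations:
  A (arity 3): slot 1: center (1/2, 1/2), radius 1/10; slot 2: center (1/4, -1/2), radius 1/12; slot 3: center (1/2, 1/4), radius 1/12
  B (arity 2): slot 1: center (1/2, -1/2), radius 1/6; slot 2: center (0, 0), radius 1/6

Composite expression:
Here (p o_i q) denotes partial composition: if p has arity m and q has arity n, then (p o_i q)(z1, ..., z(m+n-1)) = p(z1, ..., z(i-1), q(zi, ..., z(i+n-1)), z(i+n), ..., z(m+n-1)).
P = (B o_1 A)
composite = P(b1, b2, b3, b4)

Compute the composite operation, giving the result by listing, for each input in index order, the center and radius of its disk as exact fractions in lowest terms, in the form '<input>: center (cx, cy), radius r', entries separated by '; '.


b1: center (7/12, -5/12), radius 1/60; b2: center (13/24, -7/12), radius 1/72; b3: center (7/12, -11/24), radius 1/72; b4: center (0, 0), radius 1/6

Only the slot chain above each b matters under B; compose those maps.
for b1, the 2-step affine chain lands on center (7/12, -5/12), radius 1/60
for b2, the 2-step affine chain lands on center (13/24, -7/12), radius 1/72
for b3, the 2-step affine chain lands on center (7/12, -11/24), radius 1/72
for b4, the 1-step affine chain lands on center (0, 0), radius 1/6


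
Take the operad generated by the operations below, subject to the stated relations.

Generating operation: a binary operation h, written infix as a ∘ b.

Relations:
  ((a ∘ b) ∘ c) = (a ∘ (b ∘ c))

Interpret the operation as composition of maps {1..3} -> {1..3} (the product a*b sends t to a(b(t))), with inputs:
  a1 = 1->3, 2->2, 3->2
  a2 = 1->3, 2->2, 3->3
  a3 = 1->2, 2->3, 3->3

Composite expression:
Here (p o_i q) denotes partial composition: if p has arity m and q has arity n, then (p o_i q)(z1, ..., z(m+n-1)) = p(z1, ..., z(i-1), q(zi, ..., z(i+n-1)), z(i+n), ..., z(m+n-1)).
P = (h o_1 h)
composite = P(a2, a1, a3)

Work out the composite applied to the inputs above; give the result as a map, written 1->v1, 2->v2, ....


(a2 ∘ a1) = 1->3, 2->2, 3->2
((a2 ∘ a1) ∘ a3) = 1->2, 2->2, 3->2

1->2, 2->2, 3->2


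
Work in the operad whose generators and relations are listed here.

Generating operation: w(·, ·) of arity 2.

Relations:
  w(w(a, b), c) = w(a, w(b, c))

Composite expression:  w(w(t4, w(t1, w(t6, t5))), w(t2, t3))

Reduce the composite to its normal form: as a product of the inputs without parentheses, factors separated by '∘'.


t4 ∘ t1 ∘ t6 ∘ t5 ∘ t2 ∘ t3

The w-tree's shape is irrelevant; the t-reading-order decides.
w(t6, t5) reduces to t6 ∘ t5
w(t1, w(t6, t5)) reduces to t1 ∘ t6 ∘ t5
w(t4, w(t1, w(t6, t5))) reduces to t4 ∘ t1 ∘ t6 ∘ t5
w(t2, t3) reduces to t2 ∘ t3
w(w(t4, w(t1, w(t6, t5))), w(t2, t3)) reduces to t4 ∘ t1 ∘ t6 ∘ t5 ∘ t2 ∘ t3


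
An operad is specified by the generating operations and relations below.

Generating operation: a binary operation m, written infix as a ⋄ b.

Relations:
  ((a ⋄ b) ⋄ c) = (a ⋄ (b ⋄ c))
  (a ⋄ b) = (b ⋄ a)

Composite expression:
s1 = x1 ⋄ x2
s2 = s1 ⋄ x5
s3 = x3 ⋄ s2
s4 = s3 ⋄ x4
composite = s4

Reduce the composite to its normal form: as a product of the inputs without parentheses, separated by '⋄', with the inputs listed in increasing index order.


Any arrangement under m is one operation, so sort the x-inputs.
(x1 ⋄ x2) unparenthesizes to x1 ⋄ x2
((x1 ⋄ x2) ⋄ x5) unparenthesizes to x1 ⋄ x2 ⋄ x5
(x3 ⋄ ((x1 ⋄ x2) ⋄ x5)) unparenthesizes to x3 ⋄ x1 ⋄ x2 ⋄ x5
((x3 ⋄ ((x1 ⋄ x2) ⋄ x5)) ⋄ x4) unparenthesizes to x3 ⋄ x1 ⋄ x2 ⋄ x5 ⋄ x4
commutativity sorts the factors: x1 ⋄ x2 ⋄ x3 ⋄ x4 ⋄ x5

x1 ⋄ x2 ⋄ x3 ⋄ x4 ⋄ x5


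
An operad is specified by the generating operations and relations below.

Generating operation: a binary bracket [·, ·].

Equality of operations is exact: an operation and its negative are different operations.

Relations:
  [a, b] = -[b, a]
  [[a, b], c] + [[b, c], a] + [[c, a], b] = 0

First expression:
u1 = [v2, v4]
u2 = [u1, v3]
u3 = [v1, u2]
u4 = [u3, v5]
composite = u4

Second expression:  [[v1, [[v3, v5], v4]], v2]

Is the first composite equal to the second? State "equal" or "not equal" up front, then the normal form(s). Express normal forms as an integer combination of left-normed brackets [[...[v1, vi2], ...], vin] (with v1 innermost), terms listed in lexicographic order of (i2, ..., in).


The first expression, normalized: [[[[v1, v2], v4], v3], v5] - [[[[v1, v3], v2], v4], v5] + [[[[v1, v3], v4], v2], v5] - [[[[v1, v4], v2], v3], v5]
The second expression, normalized: [[[[v1, v3], v5], v4], v2] - [[[[v1, v4], v3], v5], v2] + [[[[v1, v4], v5], v3], v2] - [[[[v1, v5], v3], v4], v2]
Different reductions; not equal.

not equal; the first gives [[[[v1, v2], v4], v3], v5] - [[[[v1, v3], v2], v4], v5] + [[[[v1, v3], v4], v2], v5] - [[[[v1, v4], v2], v3], v5] and the second [[[[v1, v3], v5], v4], v2] - [[[[v1, v4], v3], v5], v2] + [[[[v1, v4], v5], v3], v2] - [[[[v1, v5], v3], v4], v2]


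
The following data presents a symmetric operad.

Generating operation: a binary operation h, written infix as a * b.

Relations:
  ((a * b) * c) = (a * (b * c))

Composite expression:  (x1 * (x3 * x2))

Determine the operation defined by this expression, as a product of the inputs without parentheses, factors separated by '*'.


x1 * x3 * x2

All parenthesizations of h agree; list the x-inputs left to right.
(x3 * x2) linearizes to x3 * x2
(x1 * (x3 * x2)) linearizes to x1 * x3 * x2


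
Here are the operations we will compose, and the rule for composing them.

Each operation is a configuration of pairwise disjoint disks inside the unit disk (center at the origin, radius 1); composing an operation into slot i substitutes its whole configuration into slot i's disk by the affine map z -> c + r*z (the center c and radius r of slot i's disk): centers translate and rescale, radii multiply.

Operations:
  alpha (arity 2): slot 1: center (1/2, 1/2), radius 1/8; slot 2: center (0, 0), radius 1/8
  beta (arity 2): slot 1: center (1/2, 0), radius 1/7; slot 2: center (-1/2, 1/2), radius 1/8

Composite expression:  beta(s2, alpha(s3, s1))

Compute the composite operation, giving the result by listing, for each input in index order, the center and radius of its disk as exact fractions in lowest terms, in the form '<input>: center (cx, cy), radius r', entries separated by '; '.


Below beta, radii multiply path by path; the s-disk centers shift.
s2: after 1 affine step, its disk has center (1/2, 0), radius 1/7
s3: after 2 affine steps, its disk has center (-7/16, 9/16), radius 1/64
s1: after 2 affine steps, its disk has center (-1/2, 1/2), radius 1/64

s1: center (-1/2, 1/2), radius 1/64; s2: center (1/2, 0), radius 1/7; s3: center (-7/16, 9/16), radius 1/64


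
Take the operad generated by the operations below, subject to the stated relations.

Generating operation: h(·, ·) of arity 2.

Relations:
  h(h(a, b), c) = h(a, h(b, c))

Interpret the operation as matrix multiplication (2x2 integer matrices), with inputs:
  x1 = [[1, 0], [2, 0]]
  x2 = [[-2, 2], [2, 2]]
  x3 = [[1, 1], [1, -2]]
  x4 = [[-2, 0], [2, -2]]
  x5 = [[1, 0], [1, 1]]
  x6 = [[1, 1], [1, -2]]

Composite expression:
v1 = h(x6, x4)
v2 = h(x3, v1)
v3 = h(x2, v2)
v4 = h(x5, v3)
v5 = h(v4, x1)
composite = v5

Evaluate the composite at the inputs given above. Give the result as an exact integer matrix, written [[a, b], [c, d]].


[[-12, 0], [-32, 0]]

h(x6, x4) = [[0, -2], [-6, 4]]
h(x3, h(x6, x4)) = [[-6, 2], [12, -10]]
h(x2, h(x3, h(x6, x4))) = [[36, -24], [12, -16]]
h(x5, h(x2, h(x3, h(x6, x4)))) = [[36, -24], [48, -40]]
h(h(x5, h(x2, h(x3, h(x6, x4)))), x1) = [[-12, 0], [-32, 0]]


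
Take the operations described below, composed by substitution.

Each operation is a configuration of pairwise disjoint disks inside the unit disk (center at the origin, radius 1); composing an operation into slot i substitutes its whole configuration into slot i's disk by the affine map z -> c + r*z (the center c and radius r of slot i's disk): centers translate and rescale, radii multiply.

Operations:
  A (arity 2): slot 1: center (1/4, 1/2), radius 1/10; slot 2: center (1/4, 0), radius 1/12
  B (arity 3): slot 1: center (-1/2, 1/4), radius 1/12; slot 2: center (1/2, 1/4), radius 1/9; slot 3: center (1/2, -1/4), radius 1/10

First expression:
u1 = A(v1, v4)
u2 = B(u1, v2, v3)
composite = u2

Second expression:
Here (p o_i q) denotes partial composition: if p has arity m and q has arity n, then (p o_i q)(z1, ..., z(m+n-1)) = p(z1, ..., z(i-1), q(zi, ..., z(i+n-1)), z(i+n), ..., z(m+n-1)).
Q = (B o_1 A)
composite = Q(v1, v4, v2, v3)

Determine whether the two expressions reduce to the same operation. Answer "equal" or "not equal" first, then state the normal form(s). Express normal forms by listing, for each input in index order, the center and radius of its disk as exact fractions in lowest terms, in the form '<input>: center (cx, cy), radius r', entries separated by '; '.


equal; both compose to v1: center (-23/48, 7/24), radius 1/120; v2: center (1/2, 1/4), radius 1/9; v3: center (1/2, -1/4), radius 1/10; v4: center (-23/48, 1/4), radius 1/144


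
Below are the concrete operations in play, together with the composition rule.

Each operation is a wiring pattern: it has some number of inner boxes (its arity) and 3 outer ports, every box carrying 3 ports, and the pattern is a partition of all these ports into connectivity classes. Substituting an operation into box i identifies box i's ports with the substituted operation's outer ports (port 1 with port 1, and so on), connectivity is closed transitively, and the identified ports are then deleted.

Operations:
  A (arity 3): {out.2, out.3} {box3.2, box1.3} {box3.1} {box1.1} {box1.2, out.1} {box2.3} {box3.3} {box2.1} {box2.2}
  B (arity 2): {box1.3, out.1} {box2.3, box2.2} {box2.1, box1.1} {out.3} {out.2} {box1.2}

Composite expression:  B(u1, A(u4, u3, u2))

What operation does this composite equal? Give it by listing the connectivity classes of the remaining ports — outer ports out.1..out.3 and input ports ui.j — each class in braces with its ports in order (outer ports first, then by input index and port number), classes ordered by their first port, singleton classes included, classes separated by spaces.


{out.1, u1.3} {out.2} {out.3} {u1.1, u4.2} {u1.2} {u2.1} {u2.2, u4.3} {u2.3} {u3.1} {u3.2} {u3.3} {u4.1}


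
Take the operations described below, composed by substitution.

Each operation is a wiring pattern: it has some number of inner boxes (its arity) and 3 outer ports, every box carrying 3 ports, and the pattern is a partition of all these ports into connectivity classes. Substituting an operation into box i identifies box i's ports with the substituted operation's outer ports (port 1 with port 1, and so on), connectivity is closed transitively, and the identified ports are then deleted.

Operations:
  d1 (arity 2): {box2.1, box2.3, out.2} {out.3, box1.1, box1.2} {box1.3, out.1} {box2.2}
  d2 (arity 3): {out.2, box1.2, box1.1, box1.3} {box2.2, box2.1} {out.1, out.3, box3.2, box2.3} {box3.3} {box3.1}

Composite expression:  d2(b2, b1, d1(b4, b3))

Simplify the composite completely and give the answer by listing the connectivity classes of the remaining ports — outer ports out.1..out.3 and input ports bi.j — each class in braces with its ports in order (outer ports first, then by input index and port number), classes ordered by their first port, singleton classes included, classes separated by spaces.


{out.1, out.3, b1.3, b3.1, b3.3} {out.2, b2.1, b2.2, b2.3} {b1.1, b1.2} {b3.2} {b4.1, b4.2} {b4.3}

Connectivity passes through glued d2-boundaries; trace each wire chain.
composing d1 on (b4, b3), with out.j its own outer ports: {out.1, b4.3} {out.2, b3.1, b3.3} {out.3, b4.1, b4.2} {b3.2}
composing d2 on (b2, b1, b4, b3), with out.j its own outer ports: {out.1, out.3, b1.3, b3.1, b3.3} {out.2, b2.1, b2.2, b2.3} {b1.1, b1.2} {b3.2} {b4.1, b4.2} {b4.3}


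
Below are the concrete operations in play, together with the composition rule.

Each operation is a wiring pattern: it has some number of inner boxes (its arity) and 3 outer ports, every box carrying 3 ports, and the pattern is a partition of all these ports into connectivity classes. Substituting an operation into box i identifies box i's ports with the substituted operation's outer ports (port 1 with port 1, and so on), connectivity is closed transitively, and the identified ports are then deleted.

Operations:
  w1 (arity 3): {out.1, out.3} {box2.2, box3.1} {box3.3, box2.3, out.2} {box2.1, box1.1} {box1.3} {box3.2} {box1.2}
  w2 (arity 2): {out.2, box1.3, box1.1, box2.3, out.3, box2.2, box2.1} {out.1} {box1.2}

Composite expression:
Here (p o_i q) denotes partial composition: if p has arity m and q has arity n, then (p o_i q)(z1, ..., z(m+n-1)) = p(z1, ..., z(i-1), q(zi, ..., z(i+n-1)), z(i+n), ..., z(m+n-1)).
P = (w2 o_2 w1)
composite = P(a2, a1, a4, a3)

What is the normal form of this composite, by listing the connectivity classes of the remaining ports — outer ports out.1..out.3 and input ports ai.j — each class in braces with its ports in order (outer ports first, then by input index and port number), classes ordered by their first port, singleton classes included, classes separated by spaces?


Two ports join when wires chain via w2-identified ports.
composing w1 on (a1, a4, a3), with out.j its own outer ports: {out.1, out.3} {out.2, a3.3, a4.3} {a1.1, a4.1} {a1.2} {a1.3} {a3.1, a4.2} {a3.2}
composing w2 on (a2, a1, a4, a3), with out.j its own outer ports: {out.1} {out.2, out.3, a2.1, a2.3, a3.3, a4.3} {a1.1, a4.1} {a1.2} {a1.3} {a2.2} {a3.1, a4.2} {a3.2}

{out.1} {out.2, out.3, a2.1, a2.3, a3.3, a4.3} {a1.1, a4.1} {a1.2} {a1.3} {a2.2} {a3.1, a4.2} {a3.2}


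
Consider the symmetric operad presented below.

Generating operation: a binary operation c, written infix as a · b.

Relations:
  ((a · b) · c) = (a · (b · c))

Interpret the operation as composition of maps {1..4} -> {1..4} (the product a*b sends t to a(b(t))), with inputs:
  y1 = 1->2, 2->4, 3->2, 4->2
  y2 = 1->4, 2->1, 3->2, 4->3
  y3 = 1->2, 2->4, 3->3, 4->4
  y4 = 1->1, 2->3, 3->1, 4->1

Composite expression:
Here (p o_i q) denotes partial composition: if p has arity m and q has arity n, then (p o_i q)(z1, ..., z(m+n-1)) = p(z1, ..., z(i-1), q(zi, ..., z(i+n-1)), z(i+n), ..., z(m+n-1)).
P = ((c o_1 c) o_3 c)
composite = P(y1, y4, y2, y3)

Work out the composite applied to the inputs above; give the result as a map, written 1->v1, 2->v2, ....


1->2, 2->2, 3->2, 4->2

(y1 · y4) = 1->2, 2->2, 3->2, 4->2
(y2 · y3) = 1->1, 2->3, 3->2, 4->3
((y1 · y4) · (y2 · y3)) = 1->2, 2->2, 3->2, 4->2


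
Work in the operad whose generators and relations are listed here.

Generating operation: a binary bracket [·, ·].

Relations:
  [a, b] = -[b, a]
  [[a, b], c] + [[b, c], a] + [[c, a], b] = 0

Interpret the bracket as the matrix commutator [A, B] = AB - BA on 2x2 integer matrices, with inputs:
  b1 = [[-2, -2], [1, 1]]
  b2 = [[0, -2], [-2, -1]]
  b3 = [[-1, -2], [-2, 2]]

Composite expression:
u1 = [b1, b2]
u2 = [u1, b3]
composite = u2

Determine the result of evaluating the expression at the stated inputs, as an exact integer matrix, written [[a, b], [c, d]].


[[-26, 0], [39, 26]]

[b1, b2] = [[6, 8], [-5, -6]]
[[b1, b2], b3] = [[-26, 0], [39, 26]]


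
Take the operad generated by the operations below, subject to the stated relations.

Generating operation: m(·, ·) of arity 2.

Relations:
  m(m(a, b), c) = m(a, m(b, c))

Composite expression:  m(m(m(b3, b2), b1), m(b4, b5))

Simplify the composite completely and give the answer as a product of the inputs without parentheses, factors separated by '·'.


Associativity of m dissolves the nesting; only the b-input order survives.
m(b3, b2) collapses to b3 · b2
m(m(b3, b2), b1) collapses to b3 · b2 · b1
m(b4, b5) collapses to b4 · b5
m(m(m(b3, b2), b1), m(b4, b5)) collapses to b3 · b2 · b1 · b4 · b5

b3 · b2 · b1 · b4 · b5


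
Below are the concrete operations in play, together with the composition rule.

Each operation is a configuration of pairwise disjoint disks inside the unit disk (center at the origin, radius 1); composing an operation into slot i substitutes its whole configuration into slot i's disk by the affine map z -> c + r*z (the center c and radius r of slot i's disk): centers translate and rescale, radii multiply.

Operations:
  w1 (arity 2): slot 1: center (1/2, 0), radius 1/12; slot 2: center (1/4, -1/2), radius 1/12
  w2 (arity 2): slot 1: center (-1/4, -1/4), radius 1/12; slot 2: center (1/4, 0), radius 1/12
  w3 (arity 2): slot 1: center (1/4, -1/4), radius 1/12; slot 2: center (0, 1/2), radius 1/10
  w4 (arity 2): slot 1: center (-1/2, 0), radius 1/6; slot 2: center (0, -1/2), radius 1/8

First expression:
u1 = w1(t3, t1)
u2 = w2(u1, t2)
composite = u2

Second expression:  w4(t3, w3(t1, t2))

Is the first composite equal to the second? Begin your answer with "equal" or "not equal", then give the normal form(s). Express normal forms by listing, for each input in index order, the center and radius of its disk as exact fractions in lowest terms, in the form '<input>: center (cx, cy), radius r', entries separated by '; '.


In normal form, the first expression is t1: center (-11/48, -7/24), radius 1/144; t2: center (1/4, 0), radius 1/12; t3: center (-5/24, -1/4), radius 1/144
In normal form, the second expression is t1: center (1/32, -17/32), radius 1/96; t2: center (0, -7/16), radius 1/80; t3: center (-1/2, 0), radius 1/6
Different reductions; not equal.

not equal — first t1: center (-11/48, -7/24), radius 1/144; t2: center (1/4, 0), radius 1/12; t3: center (-5/24, -1/4), radius 1/144, second t1: center (1/32, -17/32), radius 1/96; t2: center (0, -7/16), radius 1/80; t3: center (-1/2, 0), radius 1/6


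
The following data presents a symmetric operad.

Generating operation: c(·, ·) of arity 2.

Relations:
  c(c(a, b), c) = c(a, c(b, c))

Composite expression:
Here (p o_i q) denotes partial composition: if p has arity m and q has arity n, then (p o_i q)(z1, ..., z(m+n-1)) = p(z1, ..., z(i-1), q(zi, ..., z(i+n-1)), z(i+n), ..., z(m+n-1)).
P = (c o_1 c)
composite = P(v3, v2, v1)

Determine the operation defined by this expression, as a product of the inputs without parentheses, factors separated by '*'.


v3 * v2 * v1

Associativity of c dissolves the nesting; only the v-input order survives.
c(v3, v2) unparenthesizes to v3 * v2
c(c(v3, v2), v1) unparenthesizes to v3 * v2 * v1


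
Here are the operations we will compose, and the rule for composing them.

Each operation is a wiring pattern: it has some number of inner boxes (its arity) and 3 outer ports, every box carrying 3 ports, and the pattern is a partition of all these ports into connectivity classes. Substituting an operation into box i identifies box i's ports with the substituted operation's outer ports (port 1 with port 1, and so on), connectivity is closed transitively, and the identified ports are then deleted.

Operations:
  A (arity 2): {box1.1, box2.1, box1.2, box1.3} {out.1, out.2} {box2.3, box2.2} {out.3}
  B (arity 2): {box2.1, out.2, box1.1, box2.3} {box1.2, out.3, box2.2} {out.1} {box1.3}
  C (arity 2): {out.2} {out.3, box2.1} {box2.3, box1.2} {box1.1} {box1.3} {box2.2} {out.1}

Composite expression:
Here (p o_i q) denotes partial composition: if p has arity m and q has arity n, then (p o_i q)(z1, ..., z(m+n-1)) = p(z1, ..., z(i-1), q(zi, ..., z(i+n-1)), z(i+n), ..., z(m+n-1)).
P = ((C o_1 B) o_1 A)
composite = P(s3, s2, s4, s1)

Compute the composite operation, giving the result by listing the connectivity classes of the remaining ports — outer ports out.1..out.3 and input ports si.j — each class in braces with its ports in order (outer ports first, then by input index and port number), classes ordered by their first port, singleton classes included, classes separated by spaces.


Connectivity passes through glued C-boundaries; trace each wire chain.
A over (s3, s2) gives {out.1, out.2} {out.3} {s2.1, s3.1, s3.2, s3.3} {s2.2, s2.3}, out.j being that stage's outer ports
B over (s3, s2, s4) gives {out.1} {out.2, out.3, s4.1, s4.2, s4.3} {s2.1, s3.1, s3.2, s3.3} {s2.2, s2.3}, out.j being that stage's outer ports
C over (s3, s2, s4, s1) gives {out.1} {out.2} {out.3, s1.1} {s1.2} {s1.3, s4.1, s4.2, s4.3} {s2.1, s3.1, s3.2, s3.3} {s2.2, s2.3}, out.j being that stage's outer ports

{out.1} {out.2} {out.3, s1.1} {s1.2} {s1.3, s4.1, s4.2, s4.3} {s2.1, s3.1, s3.2, s3.3} {s2.2, s2.3}


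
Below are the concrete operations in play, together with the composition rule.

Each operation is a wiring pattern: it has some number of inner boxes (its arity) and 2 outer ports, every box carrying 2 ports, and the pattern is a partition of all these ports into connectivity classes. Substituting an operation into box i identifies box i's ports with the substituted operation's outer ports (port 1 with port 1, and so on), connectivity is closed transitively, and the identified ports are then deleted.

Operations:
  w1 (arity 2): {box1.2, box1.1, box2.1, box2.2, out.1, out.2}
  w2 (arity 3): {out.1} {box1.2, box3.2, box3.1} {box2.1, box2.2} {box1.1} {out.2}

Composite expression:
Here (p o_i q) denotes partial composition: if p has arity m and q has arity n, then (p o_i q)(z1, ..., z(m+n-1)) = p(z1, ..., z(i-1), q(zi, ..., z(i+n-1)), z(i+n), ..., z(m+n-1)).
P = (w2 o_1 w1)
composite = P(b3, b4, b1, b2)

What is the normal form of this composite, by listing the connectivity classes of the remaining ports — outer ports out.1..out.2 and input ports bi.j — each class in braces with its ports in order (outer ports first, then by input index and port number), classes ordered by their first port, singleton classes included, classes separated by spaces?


{out.1} {out.2} {b1.1, b1.2} {b2.1, b2.2, b3.1, b3.2, b4.1, b4.2}

Two ports join when wires chain via w2-identified ports.
the subtree at w1 composes to {out.1, out.2, b3.1, b3.2, b4.1, b4.2} on (b3, b4); out.j = own outer ports
the subtree at w2 composes to {out.1} {out.2} {b1.1, b1.2} {b2.1, b2.2, b3.1, b3.2, b4.1, b4.2} on (b3, b4, b1, b2); out.j = own outer ports


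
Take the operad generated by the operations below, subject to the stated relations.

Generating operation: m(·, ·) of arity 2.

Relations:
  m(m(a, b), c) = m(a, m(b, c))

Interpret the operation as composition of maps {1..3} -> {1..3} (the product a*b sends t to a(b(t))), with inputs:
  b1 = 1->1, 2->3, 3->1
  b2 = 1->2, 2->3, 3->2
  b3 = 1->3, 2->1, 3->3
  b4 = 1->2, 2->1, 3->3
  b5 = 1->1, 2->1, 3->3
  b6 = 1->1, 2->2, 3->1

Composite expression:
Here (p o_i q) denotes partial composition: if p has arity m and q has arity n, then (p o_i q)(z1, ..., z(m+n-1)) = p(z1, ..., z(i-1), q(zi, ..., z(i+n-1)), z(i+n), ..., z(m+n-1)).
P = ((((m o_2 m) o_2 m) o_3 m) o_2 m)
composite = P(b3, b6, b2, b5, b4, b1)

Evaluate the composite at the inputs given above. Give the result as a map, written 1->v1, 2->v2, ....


1->1, 2->1, 3->1


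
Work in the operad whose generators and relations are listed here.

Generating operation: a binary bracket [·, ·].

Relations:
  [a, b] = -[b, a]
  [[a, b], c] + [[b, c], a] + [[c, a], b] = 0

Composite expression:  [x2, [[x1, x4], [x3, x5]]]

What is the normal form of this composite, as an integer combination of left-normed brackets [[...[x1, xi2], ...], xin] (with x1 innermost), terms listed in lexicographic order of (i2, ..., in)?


-[[[[x1, x4], x3], x5], x2] + [[[[x1, x4], x5], x3], x2]

Left-normed coefficients sit on the x1-initial expansion words.
Composite bracket: [x2, [[x1, x4], [x3, x5]]]
Full expansion: 16 signed words from ab - ba (2^4 = 16).
Words beginning with x1 determine it all:
  x1x4x3x5x2 appears with sign -1, giving the term -[[[[x1, x4], x3], x5], x2]
  x1x4x5x3x2 appears with sign +1, giving the term +[[[[x1, x4], x5], x3], x2]


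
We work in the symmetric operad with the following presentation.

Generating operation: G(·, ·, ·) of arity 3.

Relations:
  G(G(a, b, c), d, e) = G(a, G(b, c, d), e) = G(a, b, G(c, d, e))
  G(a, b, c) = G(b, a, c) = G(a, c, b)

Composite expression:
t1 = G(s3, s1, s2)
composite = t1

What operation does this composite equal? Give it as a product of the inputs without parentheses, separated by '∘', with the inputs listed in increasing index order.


s1 ∘ s2 ∘ s3

With G associative and commutative, the s-input set is all that matters.
G(s3, s1, s2) collapses to s3 ∘ s1 ∘ s2
rearranged into index order: s1 ∘ s2 ∘ s3


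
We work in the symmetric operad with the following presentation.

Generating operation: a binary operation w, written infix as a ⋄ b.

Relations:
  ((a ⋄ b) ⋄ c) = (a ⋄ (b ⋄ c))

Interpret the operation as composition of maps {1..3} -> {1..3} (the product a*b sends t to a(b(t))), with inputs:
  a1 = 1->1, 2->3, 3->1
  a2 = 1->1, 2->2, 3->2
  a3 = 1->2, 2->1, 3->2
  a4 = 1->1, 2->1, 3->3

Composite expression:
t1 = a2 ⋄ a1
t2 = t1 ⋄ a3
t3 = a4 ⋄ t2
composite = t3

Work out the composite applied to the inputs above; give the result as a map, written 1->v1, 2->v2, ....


1->1, 2->1, 3->1

(a2 ⋄ a1) = 1->1, 2->2, 3->1
((a2 ⋄ a1) ⋄ a3) = 1->2, 2->1, 3->2
(a4 ⋄ ((a2 ⋄ a1) ⋄ a3)) = 1->1, 2->1, 3->1


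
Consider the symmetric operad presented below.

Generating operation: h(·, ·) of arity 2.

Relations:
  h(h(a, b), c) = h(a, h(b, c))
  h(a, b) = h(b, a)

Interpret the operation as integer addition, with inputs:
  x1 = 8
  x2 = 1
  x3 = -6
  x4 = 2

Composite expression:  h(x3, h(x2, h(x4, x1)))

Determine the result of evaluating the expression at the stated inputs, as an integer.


h(x4, x1) = 10
h(x2, h(x4, x1)) = 11
h(x3, h(x2, h(x4, x1))) = 5

5


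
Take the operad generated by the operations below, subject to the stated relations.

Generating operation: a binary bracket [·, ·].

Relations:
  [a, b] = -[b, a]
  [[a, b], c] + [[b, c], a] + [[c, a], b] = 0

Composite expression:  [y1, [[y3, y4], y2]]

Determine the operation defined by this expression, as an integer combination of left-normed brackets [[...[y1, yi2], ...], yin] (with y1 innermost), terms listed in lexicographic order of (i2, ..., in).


Expand each bracket as ab - ba; the y1-initial words give the coefficients.
Composite bracket: [y1, [[y3, y4], y2]]
Each bracket splits as ab - ba, giving 8 signed words (2^3 = 8).
Only words starting with y1 matter:
  y1y2y3y4 (sign -1) contributes -[[[y1, y2], y3], y4]
  y1y2y4y3 (sign +1) contributes +[[[y1, y2], y4], y3]
  y1y3y4y2 (sign +1) contributes +[[[y1, y3], y4], y2]
  y1y4y3y2 (sign -1) contributes -[[[y1, y4], y3], y2]

-[[[y1, y2], y3], y4] + [[[y1, y2], y4], y3] + [[[y1, y3], y4], y2] - [[[y1, y4], y3], y2]


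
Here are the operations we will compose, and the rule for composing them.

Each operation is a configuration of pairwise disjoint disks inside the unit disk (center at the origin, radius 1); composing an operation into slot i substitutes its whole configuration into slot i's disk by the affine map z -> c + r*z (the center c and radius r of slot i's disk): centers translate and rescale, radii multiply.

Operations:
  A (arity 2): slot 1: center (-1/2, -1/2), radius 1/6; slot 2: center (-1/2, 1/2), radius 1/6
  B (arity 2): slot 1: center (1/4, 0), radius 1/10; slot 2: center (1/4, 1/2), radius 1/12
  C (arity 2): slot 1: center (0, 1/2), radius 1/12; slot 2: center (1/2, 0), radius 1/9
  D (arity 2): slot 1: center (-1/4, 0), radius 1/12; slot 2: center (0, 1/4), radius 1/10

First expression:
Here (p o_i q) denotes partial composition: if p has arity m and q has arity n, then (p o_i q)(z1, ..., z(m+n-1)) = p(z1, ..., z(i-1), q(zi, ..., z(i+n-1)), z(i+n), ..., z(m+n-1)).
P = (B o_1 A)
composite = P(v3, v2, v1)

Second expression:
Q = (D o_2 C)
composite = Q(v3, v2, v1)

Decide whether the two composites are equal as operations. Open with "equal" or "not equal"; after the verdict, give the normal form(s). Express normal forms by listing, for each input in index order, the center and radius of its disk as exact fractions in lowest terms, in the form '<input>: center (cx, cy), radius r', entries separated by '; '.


The first expression, normalized: v1: center (1/4, 1/2), radius 1/12; v2: center (1/5, 1/20), radius 1/60; v3: center (1/5, -1/20), radius 1/60
The second expression, normalized: v1: center (1/20, 1/4), radius 1/90; v2: center (0, 3/10), radius 1/120; v3: center (-1/4, 0), radius 1/12
Different reductions; not equal.

not equal: they reduce to v1: center (1/4, 1/2), radius 1/12; v2: center (1/5, 1/20), radius 1/60; v3: center (1/5, -1/20), radius 1/60 and v1: center (1/20, 1/4), radius 1/90; v2: center (0, 3/10), radius 1/120; v3: center (-1/4, 0), radius 1/12


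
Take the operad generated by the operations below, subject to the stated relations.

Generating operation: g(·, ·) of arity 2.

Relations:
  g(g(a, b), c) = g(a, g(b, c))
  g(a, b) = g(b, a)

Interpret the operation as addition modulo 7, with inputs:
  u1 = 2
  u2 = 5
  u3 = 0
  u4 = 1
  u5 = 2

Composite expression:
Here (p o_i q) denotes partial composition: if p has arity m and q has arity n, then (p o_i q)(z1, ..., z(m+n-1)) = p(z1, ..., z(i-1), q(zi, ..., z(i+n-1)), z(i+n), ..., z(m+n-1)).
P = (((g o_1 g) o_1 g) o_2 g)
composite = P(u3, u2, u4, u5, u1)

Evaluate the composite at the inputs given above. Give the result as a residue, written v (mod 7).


g(u2, u4) = 6
g(u3, g(u2, u4)) = 6
g(g(u3, g(u2, u4)), u5) = 1
g(g(g(u3, g(u2, u4)), u5), u1) = 3

3 (mod 7)
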